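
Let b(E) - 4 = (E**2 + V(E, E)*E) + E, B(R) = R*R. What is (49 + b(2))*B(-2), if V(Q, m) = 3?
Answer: 260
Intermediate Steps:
B(R) = R**2
b(E) = 4 + E**2 + 4*E (b(E) = 4 + ((E**2 + 3*E) + E) = 4 + (E**2 + 4*E) = 4 + E**2 + 4*E)
(49 + b(2))*B(-2) = (49 + (4 + 2**2 + 4*2))*(-2)**2 = (49 + (4 + 4 + 8))*4 = (49 + 16)*4 = 65*4 = 260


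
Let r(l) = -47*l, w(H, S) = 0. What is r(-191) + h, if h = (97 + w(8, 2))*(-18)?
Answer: 7231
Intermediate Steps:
h = -1746 (h = (97 + 0)*(-18) = 97*(-18) = -1746)
r(-191) + h = -47*(-191) - 1746 = 8977 - 1746 = 7231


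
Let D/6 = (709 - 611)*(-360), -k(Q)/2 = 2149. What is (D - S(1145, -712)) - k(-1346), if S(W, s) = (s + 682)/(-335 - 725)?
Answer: -21982495/106 ≈ -2.0738e+5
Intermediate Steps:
k(Q) = -4298 (k(Q) = -2*2149 = -4298)
S(W, s) = -341/530 - s/1060 (S(W, s) = (682 + s)/(-1060) = (682 + s)*(-1/1060) = -341/530 - s/1060)
D = -211680 (D = 6*((709 - 611)*(-360)) = 6*(98*(-360)) = 6*(-35280) = -211680)
(D - S(1145, -712)) - k(-1346) = (-211680 - (-341/530 - 1/1060*(-712))) - 1*(-4298) = (-211680 - (-341/530 + 178/265)) + 4298 = (-211680 - 1*3/106) + 4298 = (-211680 - 3/106) + 4298 = -22438083/106 + 4298 = -21982495/106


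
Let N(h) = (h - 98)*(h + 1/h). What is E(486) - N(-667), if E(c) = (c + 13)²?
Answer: -174257183/667 ≈ -2.6126e+5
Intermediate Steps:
E(c) = (13 + c)²
N(h) = (-98 + h)*(h + 1/h)
E(486) - N(-667) = (13 + 486)² - (1 + (-667)² - 98*(-667) - 98/(-667)) = 499² - (1 + 444889 + 65366 - 98*(-1/667)) = 249001 - (1 + 444889 + 65366 + 98/667) = 249001 - 1*340340850/667 = 249001 - 340340850/667 = -174257183/667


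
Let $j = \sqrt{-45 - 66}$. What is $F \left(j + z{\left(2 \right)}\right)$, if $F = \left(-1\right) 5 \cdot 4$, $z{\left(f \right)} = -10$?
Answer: $200 - 20 i \sqrt{111} \approx 200.0 - 210.71 i$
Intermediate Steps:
$F = -20$ ($F = \left(-5\right) 4 = -20$)
$j = i \sqrt{111}$ ($j = \sqrt{-111} = i \sqrt{111} \approx 10.536 i$)
$F \left(j + z{\left(2 \right)}\right) = - 20 \left(i \sqrt{111} - 10\right) = - 20 \left(-10 + i \sqrt{111}\right) = 200 - 20 i \sqrt{111}$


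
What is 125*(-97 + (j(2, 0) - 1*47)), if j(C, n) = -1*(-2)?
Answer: -17750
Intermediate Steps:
j(C, n) = 2
125*(-97 + (j(2, 0) - 1*47)) = 125*(-97 + (2 - 1*47)) = 125*(-97 + (2 - 47)) = 125*(-97 - 45) = 125*(-142) = -17750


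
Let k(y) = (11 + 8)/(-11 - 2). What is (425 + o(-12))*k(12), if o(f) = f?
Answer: -7847/13 ≈ -603.62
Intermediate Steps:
k(y) = -19/13 (k(y) = 19/(-13) = 19*(-1/13) = -19/13)
(425 + o(-12))*k(12) = (425 - 12)*(-19/13) = 413*(-19/13) = -7847/13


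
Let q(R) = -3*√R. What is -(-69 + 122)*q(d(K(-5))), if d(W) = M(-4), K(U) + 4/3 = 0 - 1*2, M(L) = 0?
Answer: 0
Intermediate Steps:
K(U) = -10/3 (K(U) = -4/3 + (0 - 1*2) = -4/3 + (0 - 2) = -4/3 - 2 = -10/3)
d(W) = 0
-(-69 + 122)*q(d(K(-5))) = -(-69 + 122)*(-3*√0) = -53*(-3*0) = -53*0 = -1*0 = 0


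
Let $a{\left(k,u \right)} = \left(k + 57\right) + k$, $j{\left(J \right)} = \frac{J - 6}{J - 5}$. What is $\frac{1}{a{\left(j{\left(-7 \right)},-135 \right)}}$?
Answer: $\frac{6}{355} \approx 0.016901$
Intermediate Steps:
$j{\left(J \right)} = \frac{-6 + J}{-5 + J}$
$a{\left(k,u \right)} = 57 + 2 k$ ($a{\left(k,u \right)} = \left(57 + k\right) + k = 57 + 2 k$)
$\frac{1}{a{\left(j{\left(-7 \right)},-135 \right)}} = \frac{1}{57 + 2 \frac{-6 - 7}{-5 - 7}} = \frac{1}{57 + 2 \frac{1}{-12} \left(-13\right)} = \frac{1}{57 + 2 \left(\left(- \frac{1}{12}\right) \left(-13\right)\right)} = \frac{1}{57 + 2 \cdot \frac{13}{12}} = \frac{1}{57 + \frac{13}{6}} = \frac{1}{\frac{355}{6}} = \frac{6}{355}$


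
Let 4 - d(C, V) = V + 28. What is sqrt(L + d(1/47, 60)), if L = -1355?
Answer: I*sqrt(1439) ≈ 37.934*I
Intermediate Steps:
d(C, V) = -24 - V (d(C, V) = 4 - (V + 28) = 4 - (28 + V) = 4 + (-28 - V) = -24 - V)
sqrt(L + d(1/47, 60)) = sqrt(-1355 + (-24 - 1*60)) = sqrt(-1355 + (-24 - 60)) = sqrt(-1355 - 84) = sqrt(-1439) = I*sqrt(1439)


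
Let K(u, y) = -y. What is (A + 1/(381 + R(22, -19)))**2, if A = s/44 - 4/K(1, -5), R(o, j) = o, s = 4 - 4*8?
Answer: 1010095524/491287225 ≈ 2.0560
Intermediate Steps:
s = -28 (s = 4 - 32 = -28)
A = -79/55 (A = -28/44 - 4/((-1*(-5))) = -28*1/44 - 4/5 = -7/11 - 4*1/5 = -7/11 - 4/5 = -79/55 ≈ -1.4364)
(A + 1/(381 + R(22, -19)))**2 = (-79/55 + 1/(381 + 22))**2 = (-79/55 + 1/403)**2 = (-31782/22165)**2 = 1010095524/491287225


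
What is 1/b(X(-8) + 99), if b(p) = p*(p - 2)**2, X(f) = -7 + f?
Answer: 1/564816 ≈ 1.7705e-6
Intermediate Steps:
b(p) = p*(-2 + p)**2
1/b(X(-8) + 99) = 1/(((-7 - 8) + 99)*(-2 + ((-7 - 8) + 99))**2) = 1/((-15 + 99)*(-2 + (-15 + 99))**2) = 1/(84*(-2 + 84)**2) = 1/(84*82**2) = 1/(84*6724) = 1/564816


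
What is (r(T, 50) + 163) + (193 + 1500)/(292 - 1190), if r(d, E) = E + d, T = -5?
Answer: 185091/898 ≈ 206.11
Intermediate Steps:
(r(T, 50) + 163) + (193 + 1500)/(292 - 1190) = ((50 - 5) + 163) + (193 + 1500)/(292 - 1190) = (45 + 163) + 1693/(-898) = 208 + 1693*(-1/898) = 208 - 1693/898 = 185091/898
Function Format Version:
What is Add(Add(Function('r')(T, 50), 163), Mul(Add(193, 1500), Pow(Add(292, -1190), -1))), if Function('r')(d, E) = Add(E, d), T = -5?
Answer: Rational(185091, 898) ≈ 206.11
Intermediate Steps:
Add(Add(Function('r')(T, 50), 163), Mul(Add(193, 1500), Pow(Add(292, -1190), -1))) = Add(Add(Add(50, -5), 163), Mul(Add(193, 1500), Pow(Add(292, -1190), -1))) = Add(Add(45, 163), Mul(1693, Pow(-898, -1))) = Add(208, Mul(1693, Rational(-1, 898))) = Add(208, Rational(-1693, 898)) = Rational(185091, 898)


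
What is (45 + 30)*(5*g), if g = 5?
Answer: 1875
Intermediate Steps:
(45 + 30)*(5*g) = (45 + 30)*(5*5) = 75*25 = 1875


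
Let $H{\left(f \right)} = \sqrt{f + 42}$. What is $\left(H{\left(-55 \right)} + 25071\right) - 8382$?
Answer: $16689 + i \sqrt{13} \approx 16689.0 + 3.6056 i$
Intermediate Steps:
$H{\left(f \right)} = \sqrt{42 + f}$
$\left(H{\left(-55 \right)} + 25071\right) - 8382 = \left(\sqrt{42 - 55} + 25071\right) - 8382 = \left(\sqrt{-13} + 25071\right) - 8382 = \left(i \sqrt{13} + 25071\right) - 8382 = \left(25071 + i \sqrt{13}\right) - 8382 = 16689 + i \sqrt{13}$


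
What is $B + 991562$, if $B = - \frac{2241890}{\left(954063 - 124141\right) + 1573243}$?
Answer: $\frac{476576970368}{480633} \approx 9.9156 \cdot 10^{5}$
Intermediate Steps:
$B = - \frac{448378}{480633}$ ($B = - \frac{2241890}{829922 + 1573243} = - \frac{2241890}{2403165} = \left(-2241890\right) \frac{1}{2403165} = - \frac{448378}{480633} \approx -0.93289$)
$B + 991562 = - \frac{448378}{480633} + 991562 = \frac{476576970368}{480633}$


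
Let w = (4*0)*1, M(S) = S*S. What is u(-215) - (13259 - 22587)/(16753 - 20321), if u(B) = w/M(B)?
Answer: -583/223 ≈ -2.6143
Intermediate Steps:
M(S) = S**2
w = 0 (w = 0*1 = 0)
u(B) = 0 (u(B) = 0/(B**2) = 0/B**2 = 0)
u(-215) - (13259 - 22587)/(16753 - 20321) = 0 - (13259 - 22587)/(16753 - 20321) = 0 - (-9328)/(-3568) = 0 - (-9328)*(-1)/3568 = 0 - 1*583/223 = 0 - 583/223 = -583/223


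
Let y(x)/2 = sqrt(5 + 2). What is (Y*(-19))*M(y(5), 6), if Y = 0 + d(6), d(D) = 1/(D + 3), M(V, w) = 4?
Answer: -76/9 ≈ -8.4444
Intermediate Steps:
y(x) = 2*sqrt(7) (y(x) = 2*sqrt(5 + 2) = 2*sqrt(7))
d(D) = 1/(3 + D)
Y = 1/9 (Y = 0 + 1/(3 + 6) = 0 + 1/9 = 1/9 ≈ 0.11111)
(Y*(-19))*M(y(5), 6) = ((1/9)*(-19))*4 = -19/9*4 = -76/9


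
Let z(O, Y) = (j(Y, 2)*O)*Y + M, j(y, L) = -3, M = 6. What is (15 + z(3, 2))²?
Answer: 9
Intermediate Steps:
z(O, Y) = 6 - 3*O*Y (z(O, Y) = (-3*O)*Y + 6 = -3*O*Y + 6 = 6 - 3*O*Y)
(15 + z(3, 2))² = (15 + (6 - 3*3*2))² = (15 + (6 - 18))² = (15 - 12)² = 3² = 9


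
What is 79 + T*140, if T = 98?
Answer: 13799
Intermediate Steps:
79 + T*140 = 79 + 98*140 = 79 + 13720 = 13799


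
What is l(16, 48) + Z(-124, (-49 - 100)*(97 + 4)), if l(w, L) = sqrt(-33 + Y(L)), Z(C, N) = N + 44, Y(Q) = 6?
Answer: -15005 + 3*I*sqrt(3) ≈ -15005.0 + 5.1962*I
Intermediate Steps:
Z(C, N) = 44 + N
l(w, L) = 3*I*sqrt(3) (l(w, L) = sqrt(-33 + 6) = sqrt(-27) = 3*I*sqrt(3))
l(16, 48) + Z(-124, (-49 - 100)*(97 + 4)) = 3*I*sqrt(3) + (44 + (-49 - 100)*(97 + 4)) = 3*I*sqrt(3) + (44 - 149*101) = 3*I*sqrt(3) + (44 - 15049) = 3*I*sqrt(3) - 15005 = -15005 + 3*I*sqrt(3)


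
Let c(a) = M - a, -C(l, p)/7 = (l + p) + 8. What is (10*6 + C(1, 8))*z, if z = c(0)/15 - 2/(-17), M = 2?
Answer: -3776/255 ≈ -14.808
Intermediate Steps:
C(l, p) = -56 - 7*l - 7*p (C(l, p) = -7*((l + p) + 8) = -7*(8 + l + p) = -56 - 7*l - 7*p)
c(a) = 2 - a
z = 64/255 (z = (2 - 1*0)/15 - 2/(-17) = (2 + 0)*(1/15) - 2*(-1/17) = 2*(1/15) + 2/17 = 2/15 + 2/17 = 64/255 ≈ 0.25098)
(10*6 + C(1, 8))*z = (10*6 + (-56 - 7*1 - 7*8))*(64/255) = (60 + (-56 - 7 - 56))*(64/255) = (60 - 119)*(64/255) = -59*64/255 = -3776/255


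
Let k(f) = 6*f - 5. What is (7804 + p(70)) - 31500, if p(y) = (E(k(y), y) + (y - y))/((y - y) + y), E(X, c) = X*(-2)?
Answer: -165955/7 ≈ -23708.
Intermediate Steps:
k(f) = -5 + 6*f
E(X, c) = -2*X
p(y) = (10 - 12*y)/y (p(y) = (-2*(-5 + 6*y) + (y - y))/((y - y) + y) = ((10 - 12*y) + 0)/(0 + y) = (10 - 12*y)/y)
(7804 + p(70)) - 31500 = (7804 + (-12 + 10/70)) - 31500 = (7804 + (-12 + 10*(1/70))) - 31500 = (7804 + (-12 + ⅐)) - 31500 = (7804 - 83/7) - 31500 = 54545/7 - 31500 = -165955/7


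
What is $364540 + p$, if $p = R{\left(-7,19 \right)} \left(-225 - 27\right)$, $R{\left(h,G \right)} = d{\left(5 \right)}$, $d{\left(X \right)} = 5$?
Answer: $363280$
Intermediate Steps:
$R{\left(h,G \right)} = 5$
$p = -1260$ ($p = 5 \left(-225 - 27\right) = 5 \left(-252\right) = -1260$)
$364540 + p = 364540 - 1260 = 363280$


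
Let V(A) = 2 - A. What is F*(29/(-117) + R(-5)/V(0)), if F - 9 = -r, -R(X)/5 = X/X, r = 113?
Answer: 2572/9 ≈ 285.78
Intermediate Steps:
R(X) = -5 (R(X) = -5*X/X = -5*1 = -5)
F = -104 (F = 9 - 1*113 = 9 - 113 = -104)
F*(29/(-117) + R(-5)/V(0)) = -104*(29/(-117) - 5/(2 - 1*0)) = -104*(29*(-1/117) - 5/(2 + 0)) = -104*(-29/117 - 5/2) = -104*(-643/234) = 2572/9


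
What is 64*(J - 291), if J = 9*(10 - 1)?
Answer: -13440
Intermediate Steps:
J = 81 (J = 9*9 = 81)
64*(J - 291) = 64*(81 - 291) = 64*(-210) = -13440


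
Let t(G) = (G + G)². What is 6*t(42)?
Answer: 42336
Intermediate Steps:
t(G) = 4*G² (t(G) = (2*G)² = 4*G²)
6*t(42) = 6*(4*42²) = 6*(4*1764) = 6*7056 = 42336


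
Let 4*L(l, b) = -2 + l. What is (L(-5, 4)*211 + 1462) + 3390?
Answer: 17931/4 ≈ 4482.8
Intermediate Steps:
L(l, b) = -½ + l/4 (L(l, b) = (-2 + l)/4 = -½ + l/4)
(L(-5, 4)*211 + 1462) + 3390 = ((-½ + (¼)*(-5))*211 + 1462) + 3390 = ((-½ - 5/4)*211 + 1462) + 3390 = (-7/4*211 + 1462) + 3390 = (-1477/4 + 1462) + 3390 = 4371/4 + 3390 = 17931/4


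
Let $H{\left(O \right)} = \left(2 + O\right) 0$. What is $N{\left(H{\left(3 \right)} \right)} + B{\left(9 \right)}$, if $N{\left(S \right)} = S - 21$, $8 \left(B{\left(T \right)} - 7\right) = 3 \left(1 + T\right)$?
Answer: $- \frac{41}{4} \approx -10.25$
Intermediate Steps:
$B{\left(T \right)} = \frac{59}{8} + \frac{3 T}{8}$ ($B{\left(T \right)} = 7 + \frac{3 \left(1 + T\right)}{8} = 7 + \frac{3 + 3 T}{8} = 7 + \left(\frac{3}{8} + \frac{3 T}{8}\right) = \frac{59}{8} + \frac{3 T}{8}$)
$H{\left(O \right)} = 0$
$N{\left(S \right)} = -21 + S$ ($N{\left(S \right)} = S - 21 = -21 + S$)
$N{\left(H{\left(3 \right)} \right)} + B{\left(9 \right)} = \left(-21 + 0\right) + \left(\frac{59}{8} + \frac{3}{8} \cdot 9\right) = -21 + \left(\frac{59}{8} + \frac{27}{8}\right) = -21 + \frac{43}{4} = - \frac{41}{4}$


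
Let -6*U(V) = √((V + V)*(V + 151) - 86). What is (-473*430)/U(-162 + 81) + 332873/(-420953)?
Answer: -332873/420953 - 610170*I*√11426/5713 ≈ -0.79076 - 11417.0*I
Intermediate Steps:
U(V) = -√(-86 + 2*V*(151 + V))/6 (U(V) = -√((V + V)*(V + 151) - 86)/6 = -√((2*V)*(151 + V) - 86)/6 = -√(2*V*(151 + V) - 86)/6 = -√(-86 + 2*V*(151 + V))/6)
(-473*430)/U(-162 + 81) + 332873/(-420953) = (-473*430)/((-√(-86 + 2*(-162 + 81)² + 302*(-162 + 81))/6)) + 332873/(-420953) = -203390*(-6/√(-86 + 2*(-81)² + 302*(-81))) + 332873*(-1/420953) = -203390*(-6/√(-86 + 2*6561 - 24462)) - 332873/420953 = -203390*(-6/√(-86 + 13122 - 24462)) - 332873/420953 = -203390*3*I*√11426/5713 - 332873/420953 = -610170*I*√11426/5713 - 332873/420953 = -332873/420953 - 610170*I*√11426/5713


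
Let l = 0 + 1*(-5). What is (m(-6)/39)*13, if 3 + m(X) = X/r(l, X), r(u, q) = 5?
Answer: -7/5 ≈ -1.4000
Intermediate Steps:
l = -5 (l = 0 - 5 = -5)
m(X) = -3 + X/5
(m(-6)/39)*13 = ((-3 + (⅕)*(-6))/39)*13 = ((-3 - 6/5)/39)*13 = ((1/39)*(-21/5))*13 = -7/65*13 = -7/5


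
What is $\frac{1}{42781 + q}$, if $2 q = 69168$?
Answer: $\frac{1}{77365} \approx 1.2926 \cdot 10^{-5}$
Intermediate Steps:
$q = 34584$ ($q = \frac{1}{2} \cdot 69168 = 34584$)
$\frac{1}{42781 + q} = \frac{1}{42781 + 34584} = \frac{1}{77365}$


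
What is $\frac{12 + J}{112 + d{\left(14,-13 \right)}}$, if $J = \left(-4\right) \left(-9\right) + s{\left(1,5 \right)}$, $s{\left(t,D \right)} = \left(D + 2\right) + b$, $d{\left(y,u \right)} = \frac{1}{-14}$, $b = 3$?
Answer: $\frac{812}{1567} \approx 0.51819$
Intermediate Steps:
$d{\left(y,u \right)} = - \frac{1}{14}$
$s{\left(t,D \right)} = 5 + D$ ($s{\left(t,D \right)} = \left(D + 2\right) + 3 = \left(2 + D\right) + 3 = 5 + D$)
$J = 46$ ($J = \left(-4\right) \left(-9\right) + \left(5 + 5\right) = 36 + 10 = 46$)
$\frac{12 + J}{112 + d{\left(14,-13 \right)}} = \frac{12 + 46}{112 - \frac{1}{14}} = \frac{58}{\frac{1567}{14}} = 58 \cdot \frac{14}{1567} = \frac{812}{1567}$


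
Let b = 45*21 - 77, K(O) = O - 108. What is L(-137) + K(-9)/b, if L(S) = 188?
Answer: 163067/868 ≈ 187.87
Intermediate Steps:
K(O) = -108 + O
b = 868 (b = 945 - 77 = 868)
L(-137) + K(-9)/b = 188 + (-108 - 9)/868 = 188 - 117*1/868 = 188 - 117/868 = 163067/868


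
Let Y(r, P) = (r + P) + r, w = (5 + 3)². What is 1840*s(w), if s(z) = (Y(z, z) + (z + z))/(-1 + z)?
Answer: 588800/63 ≈ 9346.0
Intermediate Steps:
w = 64 (w = 8² = 64)
Y(r, P) = P + 2*r (Y(r, P) = (P + r) + r = P + 2*r)
s(z) = 5*z/(-1 + z) (s(z) = ((z + 2*z) + (z + z))/(-1 + z) = (3*z + 2*z)/(-1 + z) = (5*z)/(-1 + z) = 5*z/(-1 + z))
1840*s(w) = 1840*(5*64/(-1 + 64)) = 1840*(5*64/63) = 1840*(5*64*(1/63)) = 1840*(320/63) = 588800/63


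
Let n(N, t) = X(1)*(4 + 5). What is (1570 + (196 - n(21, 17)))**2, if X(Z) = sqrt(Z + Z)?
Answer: 3118918 - 31788*sqrt(2) ≈ 3.0740e+6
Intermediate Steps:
X(Z) = sqrt(2)*sqrt(Z) (X(Z) = sqrt(2*Z) = sqrt(2)*sqrt(Z))
n(N, t) = 9*sqrt(2) (n(N, t) = (sqrt(2)*sqrt(1))*(4 + 5) = (sqrt(2)*1)*9 = sqrt(2)*9 = 9*sqrt(2))
(1570 + (196 - n(21, 17)))**2 = (1570 + (196 - 9*sqrt(2)))**2 = (1766 - 9*sqrt(2))**2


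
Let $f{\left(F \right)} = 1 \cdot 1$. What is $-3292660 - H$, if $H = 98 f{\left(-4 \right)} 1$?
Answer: $-3292758$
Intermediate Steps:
$f{\left(F \right)} = 1$
$H = 98$ ($H = 98 \cdot 1 \cdot 1 = 98 \cdot 1 = 98$)
$-3292660 - H = -3292660 - 98 = -3292758$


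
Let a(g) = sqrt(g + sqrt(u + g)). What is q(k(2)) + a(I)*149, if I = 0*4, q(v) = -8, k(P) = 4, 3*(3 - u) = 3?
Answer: -8 + 149*2**(1/4) ≈ 169.19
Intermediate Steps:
u = 2 (u = 3 - 1/3*3 = 3 - 1 = 2)
I = 0
a(g) = sqrt(g + sqrt(2 + g))
q(k(2)) + a(I)*149 = -8 + sqrt(0 + sqrt(2 + 0))*149 = -8 + sqrt(0 + sqrt(2))*149 = -8 + sqrt(sqrt(2))*149 = -8 + 2**(1/4)*149 = -8 + 149*2**(1/4)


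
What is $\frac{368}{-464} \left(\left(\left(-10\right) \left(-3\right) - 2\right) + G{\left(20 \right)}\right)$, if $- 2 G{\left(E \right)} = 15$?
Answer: $- \frac{943}{58} \approx -16.259$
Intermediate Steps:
$G{\left(E \right)} = - \frac{15}{2}$ ($G{\left(E \right)} = \left(- \frac{1}{2}\right) 15 = - \frac{15}{2}$)
$\frac{368}{-464} \left(\left(\left(-10\right) \left(-3\right) - 2\right) + G{\left(20 \right)}\right) = \frac{368}{-464} \left(\left(\left(-10\right) \left(-3\right) - 2\right) - \frac{15}{2}\right) = 368 \left(- \frac{1}{464}\right) \left(\left(30 - 2\right) - \frac{15}{2}\right) = - \frac{23 \left(28 - \frac{15}{2}\right)}{29} = \left(- \frac{23}{29}\right) \frac{41}{2} = - \frac{943}{58}$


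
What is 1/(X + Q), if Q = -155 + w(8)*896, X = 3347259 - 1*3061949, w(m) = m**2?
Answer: 1/342499 ≈ 2.9197e-6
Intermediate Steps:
X = 285310 (X = 3347259 - 3061949 = 285310)
Q = 57189 (Q = -155 + 8**2*896 = -155 + 64*896 = -155 + 57344 = 57189)
1/(X + Q) = 1/(285310 + 57189) = 1/342499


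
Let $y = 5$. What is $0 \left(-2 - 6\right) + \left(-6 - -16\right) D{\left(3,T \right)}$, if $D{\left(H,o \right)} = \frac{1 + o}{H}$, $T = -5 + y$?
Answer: $\frac{10}{3} \approx 3.3333$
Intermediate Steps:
$T = 0$ ($T = -5 + 5 = 0$)
$D{\left(H,o \right)} = \frac{1 + o}{H}$
$0 \left(-2 - 6\right) + \left(-6 - -16\right) D{\left(3,T \right)} = 0 \left(-2 - 6\right) + \left(-6 - -16\right) \frac{1 + 0}{3} = 0 \left(-8\right) + \left(-6 + 16\right) \frac{1}{3} \cdot 1 = 0 + 10 \cdot \frac{1}{3} = 0 + \frac{10}{3} = \frac{10}{3}$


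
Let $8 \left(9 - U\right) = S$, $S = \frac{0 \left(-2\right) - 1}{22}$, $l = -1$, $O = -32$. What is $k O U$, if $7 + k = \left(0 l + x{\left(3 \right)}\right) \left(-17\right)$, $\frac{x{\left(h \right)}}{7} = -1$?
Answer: $- \frac{355040}{11} \approx -32276.0$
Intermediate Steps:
$x{\left(h \right)} = -7$ ($x{\left(h \right)} = 7 \left(-1\right) = -7$)
$k = 112$ ($k = -7 + \left(0 \left(-1\right) - 7\right) \left(-17\right) = -7 + \left(0 - 7\right) \left(-17\right) = -7 - -119 = -7 + 119 = 112$)
$S = - \frac{1}{22}$ ($S = \left(0 - 1\right) \frac{1}{22} = \left(-1\right) \frac{1}{22} = - \frac{1}{22} \approx -0.045455$)
$U = \frac{1585}{176}$ ($U = 9 - - \frac{1}{176} = 9 + \frac{1}{176} = \frac{1585}{176} \approx 9.0057$)
$k O U = 112 \left(-32\right) \frac{1585}{176} = \left(-3584\right) \frac{1585}{176} = - \frac{355040}{11}$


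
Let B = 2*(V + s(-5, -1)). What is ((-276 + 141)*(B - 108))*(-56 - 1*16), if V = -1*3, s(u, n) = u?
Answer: -1205280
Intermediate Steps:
V = -3
B = -16 (B = 2*(-3 - 5) = 2*(-8) = -16)
((-276 + 141)*(B - 108))*(-56 - 1*16) = ((-276 + 141)*(-16 - 108))*(-56 - 1*16) = (-135*(-124))*(-56 - 16) = 16740*(-72) = -1205280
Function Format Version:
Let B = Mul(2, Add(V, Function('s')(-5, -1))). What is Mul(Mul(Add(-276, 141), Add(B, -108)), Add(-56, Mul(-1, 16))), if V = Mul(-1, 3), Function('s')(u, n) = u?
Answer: -1205280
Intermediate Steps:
V = -3
B = -16 (B = Mul(2, Add(-3, -5)) = Mul(2, -8) = -16)
Mul(Mul(Add(-276, 141), Add(B, -108)), Add(-56, Mul(-1, 16))) = Mul(Mul(Add(-276, 141), Add(-16, -108)), Add(-56, Mul(-1, 16))) = Mul(Mul(-135, -124), Add(-56, -16)) = Mul(16740, -72) = -1205280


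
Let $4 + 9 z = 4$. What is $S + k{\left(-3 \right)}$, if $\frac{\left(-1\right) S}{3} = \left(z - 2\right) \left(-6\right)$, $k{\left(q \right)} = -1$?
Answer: $-37$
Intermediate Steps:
$z = 0$ ($z = - \frac{4}{9} + \frac{1}{9} \cdot 4 = - \frac{4}{9} + \frac{4}{9} = 0$)
$S = -36$ ($S = - 3 \left(0 - 2\right) \left(-6\right) = - 3 \left(\left(-2\right) \left(-6\right)\right) = \left(-3\right) 12 = -36$)
$S + k{\left(-3 \right)} = -36 - 1 = -37$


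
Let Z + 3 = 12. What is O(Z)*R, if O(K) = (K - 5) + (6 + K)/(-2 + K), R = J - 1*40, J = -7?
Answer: -2021/7 ≈ -288.71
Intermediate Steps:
Z = 9 (Z = -3 + 12 = 9)
R = -47 (R = -7 - 1*40 = -7 - 40 = -47)
O(K) = -5 + K + (6 + K)/(-2 + K) (O(K) = (-5 + K) + (6 + K)/(-2 + K) = -5 + K + (6 + K)/(-2 + K))
O(Z)*R = ((16 + 9² - 6*9)/(-2 + 9))*(-47) = ((16 + 81 - 54)/7)*(-47) = ((⅐)*43)*(-47) = (43/7)*(-47) = -2021/7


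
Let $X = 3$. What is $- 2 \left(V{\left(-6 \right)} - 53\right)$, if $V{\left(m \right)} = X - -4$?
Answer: $92$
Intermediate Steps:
$V{\left(m \right)} = 7$ ($V{\left(m \right)} = 3 - -4 = 3 + 4 = 7$)
$- 2 \left(V{\left(-6 \right)} - 53\right) = - 2 \left(7 - 53\right) = \left(-2\right) \left(-46\right) = 92$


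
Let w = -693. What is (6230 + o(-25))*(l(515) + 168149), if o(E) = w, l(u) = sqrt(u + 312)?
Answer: 931041013 + 5537*sqrt(827) ≈ 9.3120e+8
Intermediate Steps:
l(u) = sqrt(312 + u)
o(E) = -693
(6230 + o(-25))*(l(515) + 168149) = (6230 - 693)*(sqrt(312 + 515) + 168149) = 5537*(sqrt(827) + 168149) = 5537*(168149 + sqrt(827)) = 931041013 + 5537*sqrt(827)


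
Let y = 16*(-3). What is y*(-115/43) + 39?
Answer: 7197/43 ≈ 167.37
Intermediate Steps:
y = -48
y*(-115/43) + 39 = -(-5520)/43 + 39 = -48*(-115/43) + 39 = 5520/43 + 39 = 7197/43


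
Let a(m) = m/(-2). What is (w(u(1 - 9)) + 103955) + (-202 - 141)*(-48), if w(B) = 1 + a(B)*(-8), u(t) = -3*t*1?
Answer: 120516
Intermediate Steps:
a(m) = -m/2 (a(m) = m*(-1/2) = -m/2)
u(t) = -3*t
w(B) = 1 + 4*B (w(B) = 1 - B/2*(-8) = 1 + 4*B)
(w(u(1 - 9)) + 103955) + (-202 - 141)*(-48) = ((1 + 4*(-3*(1 - 9))) + 103955) + (-202 - 141)*(-48) = ((1 + 4*(-3*(-8))) + 103955) - 343*(-48) = ((1 + 4*24) + 103955) + 16464 = ((1 + 96) + 103955) + 16464 = (97 + 103955) + 16464 = 104052 + 16464 = 120516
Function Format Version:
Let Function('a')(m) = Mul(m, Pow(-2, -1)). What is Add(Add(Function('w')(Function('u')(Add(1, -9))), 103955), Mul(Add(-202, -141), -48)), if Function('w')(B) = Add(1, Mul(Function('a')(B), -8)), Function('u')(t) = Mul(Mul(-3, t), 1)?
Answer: 120516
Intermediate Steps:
Function('a')(m) = Mul(Rational(-1, 2), m) (Function('a')(m) = Mul(m, Rational(-1, 2)) = Mul(Rational(-1, 2), m))
Function('u')(t) = Mul(-3, t)
Function('w')(B) = Add(1, Mul(4, B)) (Function('w')(B) = Add(1, Mul(Mul(Rational(-1, 2), B), -8)) = Add(1, Mul(4, B)))
Add(Add(Function('w')(Function('u')(Add(1, -9))), 103955), Mul(Add(-202, -141), -48)) = Add(Add(Add(1, Mul(4, Mul(-3, Add(1, -9)))), 103955), Mul(Add(-202, -141), -48)) = Add(Add(Add(1, Mul(4, Mul(-3, -8))), 103955), Mul(-343, -48)) = Add(Add(Add(1, Mul(4, 24)), 103955), 16464) = Add(Add(Add(1, 96), 103955), 16464) = Add(Add(97, 103955), 16464) = Add(104052, 16464) = 120516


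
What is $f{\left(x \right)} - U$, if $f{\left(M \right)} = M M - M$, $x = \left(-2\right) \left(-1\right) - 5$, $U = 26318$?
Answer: $-26306$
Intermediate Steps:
$x = -3$ ($x = 2 - 5 = -3$)
$f{\left(M \right)} = M^{2} - M$
$f{\left(x \right)} - U = - 3 \left(-1 - 3\right) - 26318 = \left(-3\right) \left(-4\right) - 26318 = 12 - 26318 = -26306$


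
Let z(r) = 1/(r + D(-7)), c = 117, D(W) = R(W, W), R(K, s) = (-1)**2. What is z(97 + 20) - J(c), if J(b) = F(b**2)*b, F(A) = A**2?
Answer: -2587088682125/118 ≈ -2.1924e+10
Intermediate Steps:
R(K, s) = 1
D(W) = 1
z(r) = 1/(1 + r) (z(r) = 1/(r + 1) = 1/(1 + r))
J(b) = b**5 (J(b) = (b**2)**2*b = b**4*b = b**5)
z(97 + 20) - J(c) = 1/(1 + (97 + 20)) - 1*117**5 = 1/(1 + 117) - 1*21924480357 = 1/118 - 21924480357 = -2587088682125/118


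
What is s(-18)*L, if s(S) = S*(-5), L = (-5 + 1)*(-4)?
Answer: 1440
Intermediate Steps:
L = 16 (L = -4*(-4) = 16)
s(S) = -5*S
s(-18)*L = -5*(-18)*16 = 90*16 = 1440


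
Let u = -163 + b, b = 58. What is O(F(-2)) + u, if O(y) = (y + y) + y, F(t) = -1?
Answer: -108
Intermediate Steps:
O(y) = 3*y (O(y) = 2*y + y = 3*y)
u = -105 (u = -163 + 58 = -105)
O(F(-2)) + u = 3*(-1) - 105 = -3 - 105 = -108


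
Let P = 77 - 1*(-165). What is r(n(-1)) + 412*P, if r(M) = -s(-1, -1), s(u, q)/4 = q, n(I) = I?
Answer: 99708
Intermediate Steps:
P = 242 (P = 77 + 165 = 242)
s(u, q) = 4*q
r(M) = 4 (r(M) = -4*(-1) = -1*(-4) = 4)
r(n(-1)) + 412*P = 4 + 412*242 = 4 + 99704 = 99708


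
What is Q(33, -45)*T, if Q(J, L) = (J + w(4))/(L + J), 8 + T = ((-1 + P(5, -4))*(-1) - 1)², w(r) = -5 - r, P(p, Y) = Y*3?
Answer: -272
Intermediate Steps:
P(p, Y) = 3*Y
T = 136 (T = -8 + ((-1 + 3*(-4))*(-1) - 1)² = -8 + ((-1 - 12)*(-1) - 1)² = -8 + (-13*(-1) - 1)² = -8 + (13 - 1)² = -8 + 12² = -8 + 144 = 136)
Q(J, L) = (-9 + J)/(J + L) (Q(J, L) = (J + (-5 - 1*4))/(L + J) = (J + (-5 - 4))/(J + L) = (J - 9)/(J + L) = (-9 + J)/(J + L))
Q(33, -45)*T = ((-9 + 33)/(33 - 45))*136 = (24/(-12))*136 = -1/12*24*136 = -2*136 = -272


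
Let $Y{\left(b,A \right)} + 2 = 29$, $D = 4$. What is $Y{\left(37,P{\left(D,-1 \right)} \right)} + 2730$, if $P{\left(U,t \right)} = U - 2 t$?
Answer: $2757$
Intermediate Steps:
$Y{\left(b,A \right)} = 27$ ($Y{\left(b,A \right)} = -2 + 29 = 27$)
$Y{\left(37,P{\left(D,-1 \right)} \right)} + 2730 = 27 + 2730 = 2757$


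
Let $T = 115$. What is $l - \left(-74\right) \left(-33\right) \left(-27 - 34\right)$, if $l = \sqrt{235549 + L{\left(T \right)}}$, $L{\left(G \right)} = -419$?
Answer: $148962 + \sqrt{235130} \approx 1.4945 \cdot 10^{5}$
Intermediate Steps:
$l = \sqrt{235130}$ ($l = \sqrt{235549 - 419} = \sqrt{235130} \approx 484.9$)
$l - \left(-74\right) \left(-33\right) \left(-27 - 34\right) = \sqrt{235130} - \left(-74\right) \left(-33\right) \left(-27 - 34\right) = \sqrt{235130} - 2442 \left(-27 - 34\right) = \sqrt{235130} - 2442 \left(-61\right) = \sqrt{235130} - -148962 = \sqrt{235130} + 148962 = 148962 + \sqrt{235130}$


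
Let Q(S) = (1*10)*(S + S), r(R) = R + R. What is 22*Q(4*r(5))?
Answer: 17600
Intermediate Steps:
r(R) = 2*R
Q(S) = 20*S (Q(S) = 10*(2*S) = 20*S)
22*Q(4*r(5)) = 22*(20*(4*(2*5))) = 22*(20*(4*10)) = 22*(20*40) = 22*800 = 17600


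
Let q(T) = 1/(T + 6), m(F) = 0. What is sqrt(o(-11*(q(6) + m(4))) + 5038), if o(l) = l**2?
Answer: sqrt(725593)/12 ≈ 70.985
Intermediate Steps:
q(T) = 1/(6 + T)
sqrt(o(-11*(q(6) + m(4))) + 5038) = sqrt((-11*(1/(6 + 6) + 0))**2 + 5038) = sqrt((-11*(1/12 + 0))**2 + 5038) = sqrt((-11*1/12)**2 + 5038) = sqrt((-11/12)**2 + 5038) = sqrt(121/144 + 5038) = sqrt(725593/144) = sqrt(725593)/12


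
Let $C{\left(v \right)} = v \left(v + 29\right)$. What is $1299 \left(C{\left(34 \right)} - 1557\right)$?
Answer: $759915$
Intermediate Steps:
$C{\left(v \right)} = v \left(29 + v\right)$
$1299 \left(C{\left(34 \right)} - 1557\right) = 1299 \left(34 \left(29 + 34\right) - 1557\right) = 1299 \left(34 \cdot 63 - 1557\right) = 1299 \left(2142 - 1557\right) = 1299 \cdot 585 = 759915$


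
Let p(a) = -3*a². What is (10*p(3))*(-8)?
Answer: 2160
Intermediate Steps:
(10*p(3))*(-8) = (10*(-3*3²))*(-8) = (10*(-3*9))*(-8) = (10*(-27))*(-8) = -270*(-8) = 2160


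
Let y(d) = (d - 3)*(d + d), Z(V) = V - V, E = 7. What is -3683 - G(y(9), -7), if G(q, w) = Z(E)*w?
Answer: -3683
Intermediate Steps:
Z(V) = 0
y(d) = 2*d*(-3 + d) (y(d) = (-3 + d)*(2*d) = 2*d*(-3 + d))
G(q, w) = 0 (G(q, w) = 0*w = 0)
-3683 - G(y(9), -7) = -3683 - 1*0 = -3683 + 0 = -3683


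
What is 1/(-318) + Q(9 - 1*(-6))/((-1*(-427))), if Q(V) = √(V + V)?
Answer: -1/318 + √30/427 ≈ 0.0096826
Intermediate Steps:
Q(V) = √2*√V (Q(V) = √(2*V) = √2*√V)
1/(-318) + Q(9 - 1*(-6))/((-1*(-427))) = 1/(-318) + (√2*√(9 - 1*(-6)))/((-1*(-427))) = -1/318 + (√2*√(9 + 6))/427 = -1/318 + (√2*√15)*(1/427) = -1/318 + √30*(1/427) = -1/318 + √30/427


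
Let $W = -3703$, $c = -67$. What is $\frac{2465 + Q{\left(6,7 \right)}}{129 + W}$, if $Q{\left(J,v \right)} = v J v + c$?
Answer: $- \frac{1346}{1787} \approx -0.75322$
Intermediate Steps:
$Q{\left(J,v \right)} = -67 + J v^{2}$ ($Q{\left(J,v \right)} = v J v - 67 = J v v - 67 = J v^{2} - 67 = -67 + J v^{2}$)
$\frac{2465 + Q{\left(6,7 \right)}}{129 + W} = \frac{2465 - \left(67 - 6 \cdot 7^{2}\right)}{129 - 3703} = \frac{2465 + \left(-67 + 6 \cdot 49\right)}{-3574} = \left(2465 + \left(-67 + 294\right)\right) \left(- \frac{1}{3574}\right) = \left(2465 + 227\right) \left(- \frac{1}{3574}\right) = 2692 \left(- \frac{1}{3574}\right) = - \frac{1346}{1787}$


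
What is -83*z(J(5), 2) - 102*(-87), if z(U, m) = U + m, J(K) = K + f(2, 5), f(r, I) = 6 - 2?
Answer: 7961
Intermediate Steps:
f(r, I) = 4
J(K) = 4 + K (J(K) = K + 4 = 4 + K)
-83*z(J(5), 2) - 102*(-87) = -83*((4 + 5) + 2) - 102*(-87) = -83*(9 + 2) + 8874 = -83*11 + 8874 = -913 + 8874 = 7961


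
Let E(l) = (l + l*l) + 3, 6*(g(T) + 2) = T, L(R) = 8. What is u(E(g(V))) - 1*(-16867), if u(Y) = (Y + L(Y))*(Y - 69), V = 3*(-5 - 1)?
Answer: 15441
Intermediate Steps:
V = -18 (V = 3*(-6) = -18)
g(T) = -2 + T/6
E(l) = 3 + l + l² (E(l) = (l + l²) + 3 = 3 + l + l²)
u(Y) = (-69 + Y)*(8 + Y) (u(Y) = (Y + 8)*(Y - 69) = (8 + Y)*(-69 + Y) = (-69 + Y)*(8 + Y))
u(E(g(V))) - 1*(-16867) = (-552 + (3 + (-2 + (⅙)*(-18)) + (-2 + (⅙)*(-18))²)² - 61*(3 + (-2 + (⅙)*(-18)) + (-2 + (⅙)*(-18))²)) - 1*(-16867) = (-552 + (3 + (-2 - 3) + (-2 - 3)²)² - 61*(3 + (-2 - 3) + (-2 - 3)²)) + 16867 = (-552 + (3 - 5 + (-5)²)² - 61*(3 - 5 + (-5)²)) + 16867 = (-552 + (3 - 5 + 25)² - 61*(3 - 5 + 25)) + 16867 = (-552 + 23² - 61*23) + 16867 = (-552 + 529 - 1403) + 16867 = -1426 + 16867 = 15441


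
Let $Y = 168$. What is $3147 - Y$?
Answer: $2979$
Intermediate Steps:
$3147 - Y = 3147 - 168 = 2979$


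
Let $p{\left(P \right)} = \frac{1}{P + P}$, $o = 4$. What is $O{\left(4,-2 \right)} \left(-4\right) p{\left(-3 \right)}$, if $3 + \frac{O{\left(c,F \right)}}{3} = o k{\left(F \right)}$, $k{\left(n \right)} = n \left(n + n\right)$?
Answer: $58$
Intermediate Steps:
$k{\left(n \right)} = 2 n^{2}$ ($k{\left(n \right)} = n 2 n = 2 n^{2}$)
$p{\left(P \right)} = \frac{1}{2 P}$
$O{\left(c,F \right)} = -9 + 24 F^{2}$ ($O{\left(c,F \right)} = -9 + 3 \cdot 4 \cdot 2 F^{2} = -9 + 3 \cdot 8 F^{2} = -9 + 24 F^{2}$)
$O{\left(4,-2 \right)} \left(-4\right) p{\left(-3 \right)} = \left(-9 + 24 \left(-2\right)^{2}\right) \left(-4\right) \frac{1}{2 \left(-3\right)} = \left(-9 + 24 \cdot 4\right) \left(-4\right) \frac{1}{2} \left(- \frac{1}{3}\right) = \left(-9 + 96\right) \left(-4\right) \left(- \frac{1}{6}\right) = 87 \left(-4\right) \left(- \frac{1}{6}\right) = \left(-348\right) \left(- \frac{1}{6}\right) = 58$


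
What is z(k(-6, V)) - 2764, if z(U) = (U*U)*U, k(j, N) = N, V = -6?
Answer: -2980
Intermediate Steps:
z(U) = U³ (z(U) = U²*U = U³)
z(k(-6, V)) - 2764 = (-6)³ - 2764 = -216 - 2764 = -2980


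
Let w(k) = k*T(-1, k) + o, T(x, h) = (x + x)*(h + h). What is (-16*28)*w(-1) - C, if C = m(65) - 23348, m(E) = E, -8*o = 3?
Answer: 25243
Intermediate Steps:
o = -3/8 (o = -⅛*3 = -3/8 ≈ -0.37500)
T(x, h) = 4*h*x (T(x, h) = (2*x)*(2*h) = 4*h*x)
w(k) = -3/8 - 4*k² (w(k) = k*(4*k*(-1)) - 3/8 = k*(-4*k) - 3/8 = -4*k² - 3/8 = -3/8 - 4*k²)
C = -23283 (C = 65 - 23348 = -23283)
(-16*28)*w(-1) - C = (-16*28)*(-3/8 - 4*(-1)²) - 1*(-23283) = -448*(-3/8 - 4*1) + 23283 = -448*(-3/8 - 4) + 23283 = -448*(-35/8) + 23283 = 1960 + 23283 = 25243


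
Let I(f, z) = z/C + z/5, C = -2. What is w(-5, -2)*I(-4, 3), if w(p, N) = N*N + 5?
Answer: -81/10 ≈ -8.1000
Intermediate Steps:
w(p, N) = 5 + N**2 (w(p, N) = N**2 + 5 = 5 + N**2)
I(f, z) = -3*z/10 (I(f, z) = z/(-2) + z/5 = z*(-1/2) + z*(1/5) = -z/2 + z/5 = -3*z/10)
w(-5, -2)*I(-4, 3) = (5 + (-2)**2)*(-3/10*3) = (5 + 4)*(-9/10) = 9*(-9/10) = -81/10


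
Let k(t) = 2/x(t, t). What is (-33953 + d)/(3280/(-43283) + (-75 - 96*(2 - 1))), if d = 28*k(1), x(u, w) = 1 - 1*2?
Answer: 1472011547/7404673 ≈ 198.79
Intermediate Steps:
x(u, w) = -1 (x(u, w) = 1 - 2 = -1)
k(t) = -2 (k(t) = 2/(-1) = 2*(-1) = -2)
d = -56 (d = 28*(-2) = -56)
(-33953 + d)/(3280/(-43283) + (-75 - 96*(2 - 1))) = (-33953 - 56)/(3280/(-43283) + (-75 - 96*(2 - 1))) = -34009/(3280*(-1/43283) + (-75 - 96)) = -34009/(-3280/43283 + (-75 - 96*1)) = -34009/(-3280/43283 + (-75 - 96)) = -34009/(-3280/43283 - 171) = -34009/(-7404673/43283) = -34009*(-43283/7404673) = 1472011547/7404673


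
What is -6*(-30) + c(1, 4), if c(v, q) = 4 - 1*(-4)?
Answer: 188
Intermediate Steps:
c(v, q) = 8 (c(v, q) = 4 + 4 = 8)
-6*(-30) + c(1, 4) = -6*(-30) + 8 = 180 + 8 = 188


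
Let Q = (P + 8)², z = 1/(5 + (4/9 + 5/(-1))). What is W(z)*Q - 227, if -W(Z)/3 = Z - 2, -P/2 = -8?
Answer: -659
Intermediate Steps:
P = 16 (P = -2*(-8) = 16)
z = 9/4 (z = 1/(5 + (4*(⅑) + 5*(-1))) = 1/(5 + (4/9 - 5)) = 1/(5 - 41/9) = 1/(4/9) = 9/4 ≈ 2.2500)
W(Z) = 6 - 3*Z (W(Z) = -3*(Z - 2) = -3*(-2 + Z) = 6 - 3*Z)
Q = 576 (Q = (16 + 8)² = 24² = 576)
W(z)*Q - 227 = (6 - 3*9/4)*576 - 227 = (6 - 27/4)*576 - 227 = -¾*576 - 227 = -432 - 227 = -659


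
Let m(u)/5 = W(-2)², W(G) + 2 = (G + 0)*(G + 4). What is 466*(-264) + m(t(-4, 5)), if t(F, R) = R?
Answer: -122844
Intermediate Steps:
W(G) = -2 + G*(4 + G) (W(G) = -2 + (G + 0)*(G + 4) = -2 + G*(4 + G))
m(u) = 180 (m(u) = 5*(-2 + (-2)² + 4*(-2))² = 5*(-2 + 4 - 8)² = 5*(-6)² = 5*36 = 180)
466*(-264) + m(t(-4, 5)) = 466*(-264) + 180 = -123024 + 180 = -122844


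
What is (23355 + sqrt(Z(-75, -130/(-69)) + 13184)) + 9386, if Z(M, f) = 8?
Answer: 32741 + 2*sqrt(3298) ≈ 32856.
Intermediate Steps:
(23355 + sqrt(Z(-75, -130/(-69)) + 13184)) + 9386 = (23355 + sqrt(8 + 13184)) + 9386 = (23355 + sqrt(13192)) + 9386 = (23355 + 2*sqrt(3298)) + 9386 = 32741 + 2*sqrt(3298)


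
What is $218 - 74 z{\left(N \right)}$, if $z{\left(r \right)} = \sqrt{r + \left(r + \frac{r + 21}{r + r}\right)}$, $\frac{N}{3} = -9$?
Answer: $218 - \frac{74 i \sqrt{485}}{3} \approx 218.0 - 543.23 i$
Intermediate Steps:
$N = -27$ ($N = 3 \left(-9\right) = -27$)
$z{\left(r \right)} = \sqrt{2 r + \frac{21 + r}{2 r}}$ ($z{\left(r \right)} = \sqrt{r + \left(r + \frac{21 + r}{2 r}\right)} = \sqrt{2 r + \frac{21 + r}{2 r}}$)
$218 - 74 z{\left(N \right)} = 218 - 74 \frac{\sqrt{2 + 8 \left(-27\right) + \frac{42}{-27}}}{2} = 218 - 74 \frac{\sqrt{2 - 216 + 42 \left(- \frac{1}{27}\right)}}{2} = 218 - 74 \frac{\sqrt{2 - 216 - \frac{14}{9}}}{2} = 218 - 74 \frac{\sqrt{- \frac{1940}{9}}}{2} = 218 - 74 \frac{\frac{2}{3} i \sqrt{485}}{2} = 218 - 74 \frac{i \sqrt{485}}{3} = 218 - \frac{74 i \sqrt{485}}{3}$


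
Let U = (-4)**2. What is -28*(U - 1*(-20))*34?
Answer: -34272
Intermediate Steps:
U = 16
-28*(U - 1*(-20))*34 = -28*(16 - 1*(-20))*34 = -28*(16 + 20)*34 = -28*36*34 = -1008*34 = -34272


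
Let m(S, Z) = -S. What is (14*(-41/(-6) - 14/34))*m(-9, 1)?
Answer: 13755/17 ≈ 809.12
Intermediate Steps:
(14*(-41/(-6) - 14/34))*m(-9, 1) = (14*(-41/(-6) - 14/34))*(-1*(-9)) = (14*(-41*(-⅙) - 14*1/34))*9 = (14*(41/6 - 7/17))*9 = (14*(655/102))*9 = (4585/51)*9 = 13755/17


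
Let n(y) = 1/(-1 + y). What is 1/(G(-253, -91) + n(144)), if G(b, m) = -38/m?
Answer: 1001/425 ≈ 2.3553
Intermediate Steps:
1/(G(-253, -91) + n(144)) = 1/(-38/(-91) + 1/(-1 + 144)) = 1/(-38*(-1/91) + 1/143) = 1/(38/91 + 1/143) = 1/(425/1001) = 1001/425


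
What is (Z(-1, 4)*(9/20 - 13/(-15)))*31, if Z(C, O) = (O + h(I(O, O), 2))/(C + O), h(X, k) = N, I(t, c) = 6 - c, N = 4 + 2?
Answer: 2449/18 ≈ 136.06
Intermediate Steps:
N = 6
h(X, k) = 6
Z(C, O) = (6 + O)/(C + O) (Z(C, O) = (O + 6)/(C + O) = (6 + O)/(C + O))
(Z(-1, 4)*(9/20 - 13/(-15)))*31 = (((6 + 4)/(-1 + 4))*(9/20 - 13/(-15)))*31 = ((10/3)*(9*(1/20) - 13*(-1/15)))*31 = (((1/3)*10)*(9/20 + 13/15))*31 = ((10/3)*(79/60))*31 = (79/18)*31 = 2449/18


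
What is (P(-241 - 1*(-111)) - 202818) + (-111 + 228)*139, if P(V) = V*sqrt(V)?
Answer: -186555 - 130*I*sqrt(130) ≈ -1.8656e+5 - 1482.2*I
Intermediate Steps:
P(V) = V**(3/2)
(P(-241 - 1*(-111)) - 202818) + (-111 + 228)*139 = ((-241 - 1*(-111))**(3/2) - 202818) + (-111 + 228)*139 = ((-241 + 111)**(3/2) - 202818) + 117*139 = ((-130)**(3/2) - 202818) + 16263 = (-130*I*sqrt(130) - 202818) + 16263 = (-202818 - 130*I*sqrt(130)) + 16263 = -186555 - 130*I*sqrt(130)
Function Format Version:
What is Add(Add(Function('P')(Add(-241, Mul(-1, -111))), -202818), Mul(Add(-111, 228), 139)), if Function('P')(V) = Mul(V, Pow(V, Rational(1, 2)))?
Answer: Add(-186555, Mul(-130, I, Pow(130, Rational(1, 2)))) ≈ Add(-1.8656e+5, Mul(-1482.2, I))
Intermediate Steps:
Function('P')(V) = Pow(V, Rational(3, 2))
Add(Add(Function('P')(Add(-241, Mul(-1, -111))), -202818), Mul(Add(-111, 228), 139)) = Add(Add(Pow(Add(-241, Mul(-1, -111)), Rational(3, 2)), -202818), Mul(Add(-111, 228), 139)) = Add(Add(Pow(Add(-241, 111), Rational(3, 2)), -202818), Mul(117, 139)) = Add(Add(Pow(-130, Rational(3, 2)), -202818), 16263) = Add(Add(Mul(-130, I, Pow(130, Rational(1, 2))), -202818), 16263) = Add(Add(-202818, Mul(-130, I, Pow(130, Rational(1, 2)))), 16263) = Add(-186555, Mul(-130, I, Pow(130, Rational(1, 2))))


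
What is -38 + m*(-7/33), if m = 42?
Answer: -516/11 ≈ -46.909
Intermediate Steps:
-38 + m*(-7/33) = -38 + 42*(-7/33) = -38 - 98/11 = -516/11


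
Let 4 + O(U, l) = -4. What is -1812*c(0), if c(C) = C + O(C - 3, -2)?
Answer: 14496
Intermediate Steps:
O(U, l) = -8 (O(U, l) = -4 - 4 = -8)
c(C) = -8 + C (c(C) = C - 8 = -8 + C)
-1812*c(0) = -1812*(-8 + 0) = -1812*(-8) = 14496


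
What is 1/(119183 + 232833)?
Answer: 1/352016 ≈ 2.8408e-6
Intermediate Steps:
1/(119183 + 232833) = 1/352016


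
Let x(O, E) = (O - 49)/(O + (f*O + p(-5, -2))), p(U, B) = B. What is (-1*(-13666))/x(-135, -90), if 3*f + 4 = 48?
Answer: 14465461/92 ≈ 1.5723e+5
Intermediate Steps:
f = 44/3 (f = -4/3 + (⅓)*48 = -4/3 + 16 = 44/3 ≈ 14.667)
x(O, E) = (-49 + O)/(-2 + 47*O/3) (x(O, E) = (O - 49)/(O + (44*O/3 - 2)) = (-49 + O)/(O + (-2 + 44*O/3)) = (-49 + O)/(-2 + 47*O/3))
(-1*(-13666))/x(-135, -90) = (-1*(-13666))/((3*(-49 - 135)/(-6 + 47*(-135)))) = 13666/((3*(-184)/(-6 - 6345))) = 13666/((3*(-184)/(-6351))) = 13666/((3*(-1/6351)*(-184))) = 13666/(184/2117) = 13666*(2117/184) = 14465461/92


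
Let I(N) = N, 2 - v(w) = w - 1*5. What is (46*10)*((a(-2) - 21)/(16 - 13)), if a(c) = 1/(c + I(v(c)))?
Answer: -67160/21 ≈ -3198.1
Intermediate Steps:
v(w) = 7 - w (v(w) = 2 - (w - 1*5) = 2 - (w - 5) = 2 - (-5 + w) = 2 + (5 - w) = 7 - w)
a(c) = 1/7 (a(c) = 1/(c + (7 - c)) = 1/7)
(46*10)*((a(-2) - 21)/(16 - 13)) = (46*10)*((1/7 - 21)/(16 - 13)) = 460*(-146/7/3) = 460*(-146/7*1/3) = 460*(-146/21) = -67160/21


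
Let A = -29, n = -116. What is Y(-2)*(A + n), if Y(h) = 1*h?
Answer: 290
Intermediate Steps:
Y(h) = h
Y(-2)*(A + n) = -2*(-29 - 116) = -2*(-145) = 290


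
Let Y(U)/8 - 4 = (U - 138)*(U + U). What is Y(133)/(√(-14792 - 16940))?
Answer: 5304*I*√7933/7933 ≈ 59.55*I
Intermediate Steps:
Y(U) = 32 + 16*U*(-138 + U) (Y(U) = 32 + 8*((U - 138)*(U + U)) = 32 + 8*((-138 + U)*(2*U)) = 32 + 8*(2*U*(-138 + U)) = 32 + 16*U*(-138 + U))
Y(133)/(√(-14792 - 16940)) = (32 - 2208*133 + 16*133²)/(√(-14792 - 16940)) = (32 - 293664 + 16*17689)/(√(-31732)) = (32 - 293664 + 283024)/((2*I*√7933)) = -(-5304)*I*√7933/7933 = 5304*I*√7933/7933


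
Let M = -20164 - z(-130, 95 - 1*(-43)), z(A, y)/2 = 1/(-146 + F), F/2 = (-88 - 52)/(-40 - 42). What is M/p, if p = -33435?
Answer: 58939331/97730505 ≈ 0.60308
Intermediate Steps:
F = 140/41 (F = 2*((-88 - 52)/(-40 - 42)) = 2*(-140/(-82)) = 2*(-140*(-1/82)) = 2*(70/41) = 140/41 ≈ 3.4146)
z(A, y) = -41/2923 (z(A, y) = 2/(-146 + 140/41) = 2/(-5846/41) = 2*(-41/5846) = -41/2923)
M = -58939331/2923 (M = -20164 - 1*(-41/2923) = -20164 + 41/2923 = -58939331/2923 ≈ -20164.)
M/p = -58939331/2923/(-33435) = -58939331/2923*(-1/33435) = 58939331/97730505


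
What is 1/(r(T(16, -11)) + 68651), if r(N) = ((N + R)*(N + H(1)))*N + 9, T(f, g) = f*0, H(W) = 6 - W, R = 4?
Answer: 1/68660 ≈ 1.4565e-5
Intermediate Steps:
T(f, g) = 0
r(N) = 9 + N*(4 + N)*(5 + N) (r(N) = ((N + 4)*(N + (6 - 1*1)))*N + 9 = ((4 + N)*(N + (6 - 1)))*N + 9 = ((4 + N)*(N + 5))*N + 9 = ((4 + N)*(5 + N))*N + 9 = N*(4 + N)*(5 + N) + 9 = 9 + N*(4 + N)*(5 + N))
1/(r(T(16, -11)) + 68651) = 1/((9 + 0**3 + 9*0**2 + 20*0) + 68651) = 1/((9 + 0 + 9*0 + 0) + 68651) = 1/((9 + 0 + 0 + 0) + 68651) = 1/(9 + 68651) = 1/68660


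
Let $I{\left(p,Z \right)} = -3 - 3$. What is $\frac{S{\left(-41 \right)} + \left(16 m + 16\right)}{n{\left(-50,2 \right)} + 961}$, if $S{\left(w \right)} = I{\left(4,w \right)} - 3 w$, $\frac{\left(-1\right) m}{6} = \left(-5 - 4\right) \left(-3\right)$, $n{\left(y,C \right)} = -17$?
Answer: $- \frac{2459}{944} \approx -2.6049$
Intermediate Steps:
$m = -162$ ($m = - 6 \left(-5 - 4\right) \left(-3\right) = - 6 \left(\left(-9\right) \left(-3\right)\right) = \left(-6\right) 27 = -162$)
$I{\left(p,Z \right)} = -6$ ($I{\left(p,Z \right)} = -3 - 3 = -6$)
$S{\left(w \right)} = -6 - 3 w$
$\frac{S{\left(-41 \right)} + \left(16 m + 16\right)}{n{\left(-50,2 \right)} + 961} = \frac{\left(-6 - -123\right) + \left(16 \left(-162\right) + 16\right)}{-17 + 961} = \frac{\left(-6 + 123\right) + \left(-2592 + 16\right)}{944} = \left(117 - 2576\right) \frac{1}{944} = \left(-2459\right) \frac{1}{944} = - \frac{2459}{944}$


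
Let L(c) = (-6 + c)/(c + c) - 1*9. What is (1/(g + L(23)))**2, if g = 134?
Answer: 2116/33258289 ≈ 6.3623e-5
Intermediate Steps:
L(c) = -9 + (-6 + c)/(2*c) (L(c) = (-6 + c)/((2*c)) - 9 = (-6 + c)*(1/(2*c)) - 9 = (-6 + c)/(2*c) - 9 = -9 + (-6 + c)/(2*c))
(1/(g + L(23)))**2 = (1/(134 + (-17/2 - 3/23)))**2 = (1/(134 - 397/46))**2 = (1/(5767/46))**2 = (46/5767)**2 = 2116/33258289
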